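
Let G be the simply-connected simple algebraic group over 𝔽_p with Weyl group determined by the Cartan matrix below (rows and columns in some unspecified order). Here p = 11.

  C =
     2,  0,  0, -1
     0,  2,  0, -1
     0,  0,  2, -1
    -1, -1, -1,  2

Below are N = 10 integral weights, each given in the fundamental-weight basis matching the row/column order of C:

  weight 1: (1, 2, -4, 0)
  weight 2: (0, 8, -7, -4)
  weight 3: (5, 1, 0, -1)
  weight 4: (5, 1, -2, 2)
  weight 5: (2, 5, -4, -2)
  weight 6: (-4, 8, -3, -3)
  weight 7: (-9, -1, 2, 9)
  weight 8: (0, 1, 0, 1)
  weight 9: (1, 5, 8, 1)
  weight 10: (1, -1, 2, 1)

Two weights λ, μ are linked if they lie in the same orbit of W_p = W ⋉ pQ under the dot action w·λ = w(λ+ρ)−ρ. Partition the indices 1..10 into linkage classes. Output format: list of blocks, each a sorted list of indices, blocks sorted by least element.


Root system D_4: the 4×4 matrix C matches after relabeling.

W_11-reps of the 10 weights in Ā_11 (same 4-coord order as C):

    λ_1 → (0, 1, 1, 2)
    λ_2 → (6, 2, 1, 0)
    λ_3 → (6, 2, 1, 0)
    λ_4 → (6, 2, 1, 0)
    λ_5 → (1, 2, 1, 2)
    λ_6 → (2, 0, 3, 2)
    λ_7 → (6, 2, 1, 0)
    λ_8 → (1, 2, 1, 2)
    λ_9 → (6, 2, 1, 0)
    λ_10 → (2, 0, 3, 2)

Grouping the 10 weights by Ā_11-representative: 4 linkage classes.

[[1], [2, 3, 4, 7, 9], [5, 8], [6, 10]]


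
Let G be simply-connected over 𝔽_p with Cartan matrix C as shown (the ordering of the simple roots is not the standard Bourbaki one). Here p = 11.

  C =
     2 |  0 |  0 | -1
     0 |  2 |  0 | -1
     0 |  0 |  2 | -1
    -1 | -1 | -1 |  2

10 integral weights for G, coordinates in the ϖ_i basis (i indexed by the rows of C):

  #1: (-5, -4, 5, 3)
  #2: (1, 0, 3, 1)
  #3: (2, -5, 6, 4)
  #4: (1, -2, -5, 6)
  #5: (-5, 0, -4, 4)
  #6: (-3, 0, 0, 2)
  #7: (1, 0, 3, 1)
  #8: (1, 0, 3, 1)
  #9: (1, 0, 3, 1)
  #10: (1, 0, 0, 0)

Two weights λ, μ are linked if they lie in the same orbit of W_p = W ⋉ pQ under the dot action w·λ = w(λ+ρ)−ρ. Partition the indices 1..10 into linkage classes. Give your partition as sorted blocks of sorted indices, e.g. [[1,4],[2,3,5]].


D_4 Cartan matrix, 4 simple roots permuted; ρ=(1,1,1,1).

λ_j+ρ reflected into Ā_11 (⟨·,θ^∨⟩≤11); 4-tuples as given:

  1: (1, 0, 3, 3)
  2: (2, 1, 4, 2)
  3: (1, 0, 3, 3)
  4: (2, 1, 4, 2)
  5: (2, 1, 1, 1)
  6: (2, 1, 1, 1)
  7: (2, 1, 4, 2)
  8: (2, 1, 4, 2)
  9: (2, 1, 4, 2)
  10: (2, 1, 1, 1)

3 distinct reps among the 10 weights ⇒ 3 W_11-linkage classes:

[[1, 3], [2, 4, 7, 8, 9], [5, 6, 10]]


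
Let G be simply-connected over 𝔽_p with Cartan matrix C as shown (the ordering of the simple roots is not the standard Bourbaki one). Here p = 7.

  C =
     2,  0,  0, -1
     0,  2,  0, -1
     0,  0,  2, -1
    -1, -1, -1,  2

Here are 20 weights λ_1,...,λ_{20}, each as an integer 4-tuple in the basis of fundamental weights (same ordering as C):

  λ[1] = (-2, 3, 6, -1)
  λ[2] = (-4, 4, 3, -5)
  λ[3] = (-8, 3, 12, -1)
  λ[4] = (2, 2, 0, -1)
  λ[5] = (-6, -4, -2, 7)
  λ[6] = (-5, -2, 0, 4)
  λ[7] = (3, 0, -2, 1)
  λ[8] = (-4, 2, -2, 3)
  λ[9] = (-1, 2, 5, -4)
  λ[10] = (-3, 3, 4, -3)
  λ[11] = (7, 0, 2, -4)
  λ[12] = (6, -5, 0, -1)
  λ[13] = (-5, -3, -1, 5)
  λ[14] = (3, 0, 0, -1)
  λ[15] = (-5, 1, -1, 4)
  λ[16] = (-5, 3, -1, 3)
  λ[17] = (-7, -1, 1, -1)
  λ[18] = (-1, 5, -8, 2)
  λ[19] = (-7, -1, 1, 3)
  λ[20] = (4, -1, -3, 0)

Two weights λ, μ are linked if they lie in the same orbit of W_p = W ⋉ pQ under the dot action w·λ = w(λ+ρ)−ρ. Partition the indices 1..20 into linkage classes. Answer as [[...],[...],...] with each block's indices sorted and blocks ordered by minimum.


C ↔ D_4 under row/col permutation; |W(D_4)| = 192.

Folding the 20 weights λ_j+ρ into Ā_7 (reps in the given 4-coord order):

  [1] (3, 0, 3, 0) · [2] (2, 0, 1, 2) · [3] (3, 0, 3, 0) · [4] (3, 3, 1, 0) · [5] (4, 2, 0, 0) · [6] (4, 1, 1, 0) · [7] (4, 1, 1, 0) · [8] (3, 3, 1, 0) · [9] (3, 0, 3, 0) · [10] (2, 0, 1, 2) · [11] (4, 1, 1, 0) · [12] (3, 0, 3, 0) · [13] (4, 2, 0, 0) · [14] (4, 1, 1, 0) · [15] (4, 2, 0, 0) · [16] (3, 3, 1, 0) · [17] (4, 2, 0, 0) · [18] (2, 0, 1, 2) · [19] (4, 2, 0, 0) · [20] (4, 1, 1, 0)

Partition of {1..20} into 5 W_7-dot-orbits:

[[1, 3, 9, 12], [2, 10, 18], [4, 8, 16], [5, 13, 15, 17, 19], [6, 7, 11, 14, 20]]


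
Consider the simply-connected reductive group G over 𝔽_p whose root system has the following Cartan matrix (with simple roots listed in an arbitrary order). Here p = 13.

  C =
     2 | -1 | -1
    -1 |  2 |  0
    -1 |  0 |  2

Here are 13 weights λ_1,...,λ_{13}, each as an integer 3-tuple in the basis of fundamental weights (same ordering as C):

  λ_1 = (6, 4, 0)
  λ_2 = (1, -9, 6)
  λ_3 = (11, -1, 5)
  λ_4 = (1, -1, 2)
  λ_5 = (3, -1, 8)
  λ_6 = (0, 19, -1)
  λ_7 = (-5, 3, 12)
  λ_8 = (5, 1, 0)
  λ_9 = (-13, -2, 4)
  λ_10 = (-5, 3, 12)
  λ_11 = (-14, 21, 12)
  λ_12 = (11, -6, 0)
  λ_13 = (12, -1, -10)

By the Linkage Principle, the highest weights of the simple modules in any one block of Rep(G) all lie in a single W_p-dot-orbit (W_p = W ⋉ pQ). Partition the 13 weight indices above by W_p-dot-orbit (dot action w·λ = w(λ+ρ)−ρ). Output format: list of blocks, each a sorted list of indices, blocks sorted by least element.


C ↔ A_3 under row/col permutation; |W(A_3)| = 24.

Each λ_j+ρ reduced to Ā_13; 3-tuples below use C's row order:

    λ_1 → (7, 5, 1)
    λ_2 → (6, 2, 1)
    λ_3 → (7, 5, 1)
    λ_4 → (2, 0, 3)
    λ_5 → (4, 0, 9)
    λ_6 → (7, 5, 1)
    λ_7 → (4, 0, 9)
    λ_8 → (6, 2, 1)
    λ_9 → (7, 5, 1)
    λ_10 → (4, 0, 9)
    λ_11 → (4, 0, 9)
    λ_12 → (7, 5, 1)
    λ_13 → (4, 0, 9)

Grouping the 13 weights by Ā_13-representative: 4 linkage classes.

[[1, 3, 6, 9, 12], [2, 8], [4], [5, 7, 10, 11, 13]]


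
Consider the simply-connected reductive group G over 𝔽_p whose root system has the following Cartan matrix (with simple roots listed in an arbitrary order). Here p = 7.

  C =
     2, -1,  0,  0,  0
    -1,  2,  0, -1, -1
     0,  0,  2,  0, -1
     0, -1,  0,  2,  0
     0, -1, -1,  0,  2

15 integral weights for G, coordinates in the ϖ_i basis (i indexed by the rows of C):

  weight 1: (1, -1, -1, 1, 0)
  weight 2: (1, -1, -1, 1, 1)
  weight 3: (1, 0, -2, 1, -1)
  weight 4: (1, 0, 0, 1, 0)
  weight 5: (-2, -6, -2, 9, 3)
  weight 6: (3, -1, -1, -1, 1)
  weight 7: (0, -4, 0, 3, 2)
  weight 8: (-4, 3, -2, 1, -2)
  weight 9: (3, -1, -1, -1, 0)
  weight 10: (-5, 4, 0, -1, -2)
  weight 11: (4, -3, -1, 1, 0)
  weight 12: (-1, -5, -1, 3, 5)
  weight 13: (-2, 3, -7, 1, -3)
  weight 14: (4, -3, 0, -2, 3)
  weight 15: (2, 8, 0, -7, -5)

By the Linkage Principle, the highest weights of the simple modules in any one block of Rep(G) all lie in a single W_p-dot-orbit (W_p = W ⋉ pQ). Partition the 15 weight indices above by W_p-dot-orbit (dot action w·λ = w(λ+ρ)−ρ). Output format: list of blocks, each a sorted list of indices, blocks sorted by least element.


C ↔ D_5 under row/col permutation; |W(D_5)| = 1920.

λ_j+ρ reflected into Ā_7 (⟨·,θ^∨⟩≤7); 5-tuples as given:

  1: (2, 0, 0, 2, 1)
  2: (2, 0, 0, 2, 1)
  3: (2, 0, 0, 2, 1)
  4: (2, 0, 0, 2, 1)
  5: (2, 1, 1, 1, 0)
  6: (4, 0, 0, 0, 1)
  7: (2, 1, 1, 1, 0)
  8: (2, 1, 1, 1, 0)
  9: (4, 0, 0, 0, 1)
  10: (4, 0, 0, 0, 1)
  11: (3, 1, 1, 0, 0)
  12: (4, 0, 0, 0, 1)
  13: (2, 1, 1, 1, 0)
  14: (2, 0, 0, 2, 1)
  15: (2, 1, 1, 1, 0)

4 distinct reps among the 15 weights ⇒ 4 W_7-linkage classes:

[[1, 2, 3, 4, 14], [5, 7, 8, 13, 15], [6, 9, 10, 12], [11]]


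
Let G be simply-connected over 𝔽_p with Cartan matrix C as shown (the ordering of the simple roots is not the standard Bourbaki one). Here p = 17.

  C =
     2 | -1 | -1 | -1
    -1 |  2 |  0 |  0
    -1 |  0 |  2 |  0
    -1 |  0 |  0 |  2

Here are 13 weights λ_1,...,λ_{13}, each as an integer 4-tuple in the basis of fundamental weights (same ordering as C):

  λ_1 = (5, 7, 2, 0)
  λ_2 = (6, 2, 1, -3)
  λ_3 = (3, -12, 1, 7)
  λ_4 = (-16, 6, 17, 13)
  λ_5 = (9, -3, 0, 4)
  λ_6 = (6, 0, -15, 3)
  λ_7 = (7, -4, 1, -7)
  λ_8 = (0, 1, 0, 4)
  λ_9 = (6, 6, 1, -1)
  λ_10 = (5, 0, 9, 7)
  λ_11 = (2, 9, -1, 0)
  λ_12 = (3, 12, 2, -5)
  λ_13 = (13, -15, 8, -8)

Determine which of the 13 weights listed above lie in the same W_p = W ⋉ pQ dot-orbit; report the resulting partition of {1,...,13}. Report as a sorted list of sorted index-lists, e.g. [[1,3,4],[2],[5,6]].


Root system D_4: the 4×4 matrix C matches after relabeling.

W_17-reps of the 13 weights in Ā_17 (same 4-coord order as C):

    1: (1, 7, 2, 0)
    2: (5, 3, 2, 2)
    3: (2, 4, 5, 1)
    4: (1, 7, 2, 0)
    5: (1, 2, 1, 5)
    6: (2, 4, 5, 1)
    7: (1, 2, 1, 5)
    8: (1, 2, 1, 5)
    9: (1, 7, 2, 0)
    10: (1, 7, 2, 0)
    11: (3, 10, 0, 1)
    12: (3, 10, 0, 1)
    13: (1, 7, 2, 0)

These 13 weights hit 5 W_17-dot-orbits; sizes (5, 1, 2, 3, 2):

[[1, 4, 9, 10, 13], [2], [3, 6], [5, 7, 8], [11, 12]]


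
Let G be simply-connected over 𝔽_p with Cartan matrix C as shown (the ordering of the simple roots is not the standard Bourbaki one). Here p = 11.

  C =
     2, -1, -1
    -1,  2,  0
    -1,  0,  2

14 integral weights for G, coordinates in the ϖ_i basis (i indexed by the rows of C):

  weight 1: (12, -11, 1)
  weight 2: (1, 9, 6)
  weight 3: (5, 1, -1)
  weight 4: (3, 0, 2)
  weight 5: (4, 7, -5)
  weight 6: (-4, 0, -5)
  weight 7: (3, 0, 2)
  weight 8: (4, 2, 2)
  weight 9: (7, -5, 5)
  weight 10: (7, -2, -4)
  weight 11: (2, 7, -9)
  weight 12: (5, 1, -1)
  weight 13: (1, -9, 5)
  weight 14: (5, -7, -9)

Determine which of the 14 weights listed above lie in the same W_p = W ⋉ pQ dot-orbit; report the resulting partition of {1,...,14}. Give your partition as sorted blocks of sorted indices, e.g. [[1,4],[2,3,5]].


C ↔ A_3 under row/col permutation; |W(A_3)| = 24.

λ_j+ρ reflected into Ā_11 (⟨·,θ^∨⟩≤11); 3-tuples as given:

  [1] (1, 6, 2)
  [2] (1, 2, 1)
  [3] (6, 2, 0)
  [4] (4, 1, 3)
  [5] (1, 6, 2)
  [6] (2, 4, 1)
  [7] (4, 1, 3)
  [8] (5, 3, 3)
  [9] (4, 1, 3)
  [10] (4, 1, 3)
  [11] (5, 3, 3)
  [12] (6, 2, 0)
  [13] (6, 2, 0)
  [14] (6, 2, 0)

Grouping the 14 weights by Ā_11-representative: 6 linkage classes.

[[1, 5], [2], [3, 12, 13, 14], [4, 7, 9, 10], [6], [8, 11]]


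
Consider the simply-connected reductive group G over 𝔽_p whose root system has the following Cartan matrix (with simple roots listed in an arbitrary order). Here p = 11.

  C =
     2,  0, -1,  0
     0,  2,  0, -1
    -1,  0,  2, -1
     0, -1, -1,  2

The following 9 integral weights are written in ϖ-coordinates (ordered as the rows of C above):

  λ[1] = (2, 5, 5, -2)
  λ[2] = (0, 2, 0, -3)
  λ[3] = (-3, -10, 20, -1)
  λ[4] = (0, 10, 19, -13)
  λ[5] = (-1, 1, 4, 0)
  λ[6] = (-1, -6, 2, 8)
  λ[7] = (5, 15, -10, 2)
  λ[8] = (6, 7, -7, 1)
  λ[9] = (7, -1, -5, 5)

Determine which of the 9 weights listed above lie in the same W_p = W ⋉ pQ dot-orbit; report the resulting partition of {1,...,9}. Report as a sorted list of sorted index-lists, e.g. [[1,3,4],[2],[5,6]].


A_4 Cartan matrix, 4 simple roots permuted; ρ=(1,1,1,1).

Folding the 9 weights λ_j+ρ into Ā_11 (reps in the given 4-coord order):

  1: (0, 2, 5, 1) · 2: (0, 1, 1, 1) · 3: (0, 1, 1, 1) · 4: (0, 1, 1, 1) · 5: (0, 2, 5, 1) · 6: (1, 4, 2, 4) · 7: (0, 2, 5, 1) · 8: (1, 4, 2, 4) · 9: (4, 0, 4, 2)

Partition of {1..9} into 4 W_11-dot-orbits:

[[1, 5, 7], [2, 3, 4], [6, 8], [9]]


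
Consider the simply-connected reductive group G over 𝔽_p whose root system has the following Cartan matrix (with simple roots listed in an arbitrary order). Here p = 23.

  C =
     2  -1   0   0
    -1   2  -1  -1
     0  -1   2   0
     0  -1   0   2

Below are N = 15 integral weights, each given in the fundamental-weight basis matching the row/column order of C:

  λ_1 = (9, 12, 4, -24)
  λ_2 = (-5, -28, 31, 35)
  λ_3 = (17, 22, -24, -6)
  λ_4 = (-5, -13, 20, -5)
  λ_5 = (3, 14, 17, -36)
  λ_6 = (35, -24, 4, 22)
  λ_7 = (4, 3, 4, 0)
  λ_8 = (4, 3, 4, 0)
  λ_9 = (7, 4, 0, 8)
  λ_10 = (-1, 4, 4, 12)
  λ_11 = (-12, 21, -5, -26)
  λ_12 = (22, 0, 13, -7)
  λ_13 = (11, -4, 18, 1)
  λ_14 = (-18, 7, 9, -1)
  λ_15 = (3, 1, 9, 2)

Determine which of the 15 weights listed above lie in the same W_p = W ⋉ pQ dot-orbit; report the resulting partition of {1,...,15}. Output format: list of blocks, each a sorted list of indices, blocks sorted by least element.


C ↔ D_4 under row/col permutation; |W(D_4)| = 192.

Each λ_j+ρ reduced to Ā_23; 4-tuples below use C's row order:

  λ_1 → (0, 0, 5, 13) · λ_2 → (5, 4, 5, 1) · λ_3 → (0, 0, 5, 13) · λ_4 → (4, 1, 11, 4) · λ_5 → (4, 2, 10, 3) · λ_6 → (0, 0, 5, 13) · λ_7 → (5, 4, 5, 1) · λ_8 → (5, 4, 5, 1) · λ_9 → (8, 0, 1, 9) · λ_10 → (0, 0, 5, 13) · λ_11 → (4, 1, 11, 4) · λ_12 → (8, 0, 1, 9) · λ_13 → (4, 1, 11, 4) · λ_14 → (8, 0, 1, 9) · λ_15 → (4, 2, 10, 3)

5 distinct reps among the 15 weights ⇒ 5 W_23-linkage classes:

[[1, 3, 6, 10], [2, 7, 8], [4, 11, 13], [5, 15], [9, 12, 14]]


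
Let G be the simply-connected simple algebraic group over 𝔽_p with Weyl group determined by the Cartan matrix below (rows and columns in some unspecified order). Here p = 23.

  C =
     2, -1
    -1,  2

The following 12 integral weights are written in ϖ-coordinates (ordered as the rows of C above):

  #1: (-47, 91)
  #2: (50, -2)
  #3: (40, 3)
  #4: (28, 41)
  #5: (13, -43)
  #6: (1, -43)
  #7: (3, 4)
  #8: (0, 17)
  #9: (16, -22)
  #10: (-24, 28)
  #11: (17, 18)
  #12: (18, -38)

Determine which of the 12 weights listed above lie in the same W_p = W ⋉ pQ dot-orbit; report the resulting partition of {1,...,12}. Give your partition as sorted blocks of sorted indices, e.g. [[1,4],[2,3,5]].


Type A_2, rank 2, |W|=6; reorder rows/cols to standard.

W_23-reps of the 12 weights in Ā_23 (same 2-coord order as C):

  1: (0, 0)
  2: (1, 18)
  3: (1, 18)
  4: (4, 17)
  5: (4, 5)
  6: (4, 17)
  7: (4, 5)
  8: (1, 18)
  9: (4, 17)
  10: (17, 0)
  11: (4, 5)
  12: (4, 5)

These 12 weights hit 5 W_23-dot-orbits; sizes (1, 3, 3, 4, 1):

[[1], [2, 3, 8], [4, 6, 9], [5, 7, 11, 12], [10]]


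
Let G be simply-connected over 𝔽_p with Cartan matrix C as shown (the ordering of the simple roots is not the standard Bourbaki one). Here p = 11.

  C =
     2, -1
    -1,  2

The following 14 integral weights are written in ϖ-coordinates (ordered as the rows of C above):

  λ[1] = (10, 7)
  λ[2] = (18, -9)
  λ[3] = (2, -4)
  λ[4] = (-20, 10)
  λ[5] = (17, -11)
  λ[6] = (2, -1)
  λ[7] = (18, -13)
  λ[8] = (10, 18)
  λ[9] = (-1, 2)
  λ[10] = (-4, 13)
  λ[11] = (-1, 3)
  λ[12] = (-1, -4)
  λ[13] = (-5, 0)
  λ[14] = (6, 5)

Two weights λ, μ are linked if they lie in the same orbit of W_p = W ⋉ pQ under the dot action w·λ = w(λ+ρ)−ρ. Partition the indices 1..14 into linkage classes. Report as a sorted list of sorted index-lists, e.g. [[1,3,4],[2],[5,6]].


Type A_2, rank 2, |W|=6; reorder rows/cols to standard.

W_11-reps of the 14 weights in Ā_11 (same 2-coord order as C):

    λ_1+ρ ↦ (3, 0)
    λ_2+ρ ↦ (3, 0)
    λ_3+ρ ↦ (0, 3)
    λ_4+ρ ↦ (3, 0)
    λ_5+ρ ↦ (1, 3)
    λ_6+ρ ↦ (3, 0)
    λ_7+ρ ↦ (1, 3)
    λ_8+ρ ↦ (0, 8)
    λ_9+ρ ↦ (0, 3)
    λ_10+ρ ↦ (0, 8)
    λ_11+ρ ↦ (0, 4)
    λ_12+ρ ↦ (3, 0)
    λ_13+ρ ↦ (1, 3)
    λ_14+ρ ↦ (5, 4)

Grouping the 14 weights by Ā_11-representative: 6 linkage classes.

[[1, 2, 4, 6, 12], [3, 9], [5, 7, 13], [8, 10], [11], [14]]


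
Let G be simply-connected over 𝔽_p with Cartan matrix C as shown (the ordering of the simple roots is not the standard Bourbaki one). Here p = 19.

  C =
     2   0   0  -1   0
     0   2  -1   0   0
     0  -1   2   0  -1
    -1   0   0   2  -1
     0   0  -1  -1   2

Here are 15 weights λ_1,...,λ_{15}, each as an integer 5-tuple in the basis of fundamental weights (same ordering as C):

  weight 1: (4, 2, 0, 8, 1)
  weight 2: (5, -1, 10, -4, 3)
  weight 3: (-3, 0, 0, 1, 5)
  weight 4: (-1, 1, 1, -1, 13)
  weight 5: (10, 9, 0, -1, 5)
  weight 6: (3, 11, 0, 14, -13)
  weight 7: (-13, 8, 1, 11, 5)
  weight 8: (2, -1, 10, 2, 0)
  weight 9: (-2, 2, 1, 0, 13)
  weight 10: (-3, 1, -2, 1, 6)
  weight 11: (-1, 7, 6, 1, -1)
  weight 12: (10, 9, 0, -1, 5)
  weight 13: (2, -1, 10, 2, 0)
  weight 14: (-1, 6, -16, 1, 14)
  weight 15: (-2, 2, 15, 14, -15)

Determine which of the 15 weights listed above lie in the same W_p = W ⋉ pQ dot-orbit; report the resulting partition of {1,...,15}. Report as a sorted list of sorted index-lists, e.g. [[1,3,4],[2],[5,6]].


C ↔ A_5 under row/col permutation; |W(A_5)| = 720.

Folding the 15 weights λ_j+ρ into Ā_19 (reps in the given 5-coord order):

    λ_1 → (4, 2, 1, 9, 2)
    λ_2 → (3, 0, 11, 3, 1)
    λ_3 → (2, 1, 1, 0, 6)
    λ_4 → (0, 2, 2, 0, 14)
    λ_5 → (2, 1, 1, 0, 6)
    λ_6 → (3, 0, 11, 3, 1)
    λ_7 → (2, 1, 1, 0, 6)
    λ_8 → (3, 0, 11, 3, 1)
    λ_9 → (0, 2, 2, 0, 14)
    λ_10 → (2, 1, 1, 0, 6)
    λ_11 → (0, 8, 7, 2, 0)
    λ_12 → (2, 1, 1, 0, 6)
    λ_13 → (3, 0, 11, 3, 1)
    λ_14 → (0, 8, 7, 2, 0)
    λ_15 → (0, 2, 2, 0, 14)

Linkage partition of the 15 weights (5 classes, p=19):

[[1], [2, 6, 8, 13], [3, 5, 7, 10, 12], [4, 9, 15], [11, 14]]


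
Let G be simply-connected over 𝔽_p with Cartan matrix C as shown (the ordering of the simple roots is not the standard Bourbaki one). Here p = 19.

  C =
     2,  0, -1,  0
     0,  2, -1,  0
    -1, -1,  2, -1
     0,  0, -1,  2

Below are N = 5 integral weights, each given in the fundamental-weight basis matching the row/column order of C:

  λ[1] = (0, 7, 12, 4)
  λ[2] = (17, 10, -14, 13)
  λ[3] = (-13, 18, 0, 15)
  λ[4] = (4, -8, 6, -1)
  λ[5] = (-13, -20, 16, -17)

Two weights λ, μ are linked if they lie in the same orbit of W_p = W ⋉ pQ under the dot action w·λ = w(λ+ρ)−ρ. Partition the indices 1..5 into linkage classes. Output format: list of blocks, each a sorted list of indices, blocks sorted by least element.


Type D_4, rank 4, |W|=192; reorder rows/cols to standard.

Each λ_j+ρ reduced to Ā_19; 4-tuples below use C's row order:

  1: (5, 2, 0, 1);  2: (5, 2, 0, 1);  3: (5, 2, 0, 1);  4: (5, 7, 0, 0);  5: (5, 2, 0, 1)

These 5 weights hit 2 W_19-dot-orbits; sizes (4, 1):

[[1, 2, 3, 5], [4]]


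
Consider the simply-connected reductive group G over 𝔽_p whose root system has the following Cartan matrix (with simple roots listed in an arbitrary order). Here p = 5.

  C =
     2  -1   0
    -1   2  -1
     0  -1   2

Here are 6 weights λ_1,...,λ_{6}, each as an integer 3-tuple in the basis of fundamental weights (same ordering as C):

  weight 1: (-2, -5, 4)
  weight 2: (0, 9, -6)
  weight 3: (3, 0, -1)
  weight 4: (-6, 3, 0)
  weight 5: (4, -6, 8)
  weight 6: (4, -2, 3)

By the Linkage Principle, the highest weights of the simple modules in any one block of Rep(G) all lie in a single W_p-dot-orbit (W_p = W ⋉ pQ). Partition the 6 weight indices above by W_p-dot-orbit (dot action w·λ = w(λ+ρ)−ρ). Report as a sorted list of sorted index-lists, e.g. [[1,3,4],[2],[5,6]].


C ↔ A_3 under row/col permutation; |W(A_3)| = 24.

Each λ_j+ρ reduced to Ā_5; 3-tuples below use C's row order:

  1: (4, 1, 0)
  2: (4, 1, 0)
  3: (4, 1, 0)
  4: (4, 1, 0)
  5: (4, 1, 0)
  6: (1, 1, 0)

2 distinct reps among the 6 weights ⇒ 2 W_5-linkage classes:

[[1, 2, 3, 4, 5], [6]]


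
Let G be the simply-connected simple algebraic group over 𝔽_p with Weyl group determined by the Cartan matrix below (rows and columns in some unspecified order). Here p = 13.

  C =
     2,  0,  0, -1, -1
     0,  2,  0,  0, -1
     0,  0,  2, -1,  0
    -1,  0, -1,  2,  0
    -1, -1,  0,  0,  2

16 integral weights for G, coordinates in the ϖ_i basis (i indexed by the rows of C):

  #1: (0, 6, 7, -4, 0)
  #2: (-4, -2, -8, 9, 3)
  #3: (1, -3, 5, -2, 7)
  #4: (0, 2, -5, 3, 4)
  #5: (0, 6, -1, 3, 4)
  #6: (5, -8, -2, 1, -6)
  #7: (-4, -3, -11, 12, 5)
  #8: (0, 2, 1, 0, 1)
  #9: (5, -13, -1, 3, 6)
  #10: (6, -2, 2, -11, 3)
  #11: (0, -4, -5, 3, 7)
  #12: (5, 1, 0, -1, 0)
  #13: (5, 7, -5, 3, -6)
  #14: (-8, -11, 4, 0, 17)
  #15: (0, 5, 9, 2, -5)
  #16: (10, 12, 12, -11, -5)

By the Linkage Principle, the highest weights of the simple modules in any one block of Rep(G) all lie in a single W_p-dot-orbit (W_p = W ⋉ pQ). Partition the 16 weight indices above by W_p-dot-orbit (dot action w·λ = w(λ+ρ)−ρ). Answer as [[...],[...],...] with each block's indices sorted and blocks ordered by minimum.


Root system A_5: the 5×5 matrix C matches after relabeling.

Each λ_j+ρ reduced to Ā_13; 5-tuples below use C's row order:

    1: (1, 5, 4, 1, 1)
    2: (3, 1, 7, 0, 0)
    3: (1, 0, 3, 1, 6)
    4: (1, 3, 4, 0, 5)
    5: (1, 3, 4, 0, 5)
    6: (1, 5, 4, 1, 1)
    7: (3, 1, 7, 0, 0)
    8: (1, 3, 2, 1, 2)
    9: (1, 3, 4, 0, 5)
    10: (3, 1, 7, 0, 0)
    11: (1, 3, 4, 0, 5)
    12: (6, 2, 1, 0, 1)
    13: (1, 3, 4, 0, 5)
    14: (1, 5, 4, 1, 1)
    15: (3, 1, 7, 0, 0)
    16: (3, 1, 7, 0, 0)

Partition of {1..16} into 6 W_13-dot-orbits:

[[1, 6, 14], [2, 7, 10, 15, 16], [3], [4, 5, 9, 11, 13], [8], [12]]


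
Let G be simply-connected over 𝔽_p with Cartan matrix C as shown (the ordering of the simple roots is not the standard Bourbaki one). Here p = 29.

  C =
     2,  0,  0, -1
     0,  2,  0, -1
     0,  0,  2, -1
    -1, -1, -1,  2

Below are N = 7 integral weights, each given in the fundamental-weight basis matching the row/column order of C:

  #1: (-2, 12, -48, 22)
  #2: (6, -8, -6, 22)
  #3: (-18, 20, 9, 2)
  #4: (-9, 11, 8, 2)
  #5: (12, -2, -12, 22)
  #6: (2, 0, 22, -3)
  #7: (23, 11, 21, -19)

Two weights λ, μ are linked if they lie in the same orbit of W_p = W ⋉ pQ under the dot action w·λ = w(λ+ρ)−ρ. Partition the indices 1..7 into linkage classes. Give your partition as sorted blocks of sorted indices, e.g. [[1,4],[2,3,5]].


C ↔ D_4 under row/col permutation; |W(D_4)| = 192.

Ā_29 reps of the 7 weights (D_4, coords as presented):

  [1] (6, 6, 4, 1) · [2] (6, 6, 4, 1) · [3] (3, 7, 4, 5) · [4] (3, 7, 4, 5) · [5] (6, 6, 4, 1) · [6] (1, 1, 21, 1) · [7] (6, 6, 4, 1)

These 7 weights hit 3 W_29-dot-orbits; sizes (4, 2, 1):

[[1, 2, 5, 7], [3, 4], [6]]


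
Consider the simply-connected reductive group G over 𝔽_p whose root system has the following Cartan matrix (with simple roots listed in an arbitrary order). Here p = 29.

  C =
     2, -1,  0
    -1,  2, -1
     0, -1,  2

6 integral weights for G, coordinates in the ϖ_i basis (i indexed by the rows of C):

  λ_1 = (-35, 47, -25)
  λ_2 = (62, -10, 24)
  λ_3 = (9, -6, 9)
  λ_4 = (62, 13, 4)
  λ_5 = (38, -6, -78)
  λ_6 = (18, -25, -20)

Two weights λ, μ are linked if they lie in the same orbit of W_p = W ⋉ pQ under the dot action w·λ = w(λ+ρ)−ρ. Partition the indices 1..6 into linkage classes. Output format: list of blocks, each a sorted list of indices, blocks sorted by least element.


Root system A_3: the 3×3 matrix C matches after relabeling.

W_29-reps of the 6 weights in Ā_29 (same 3-coord order as C):

  λ_1 → (5, 5, 5);  λ_2 → (16, 4, 4);  λ_3 → (5, 5, 5);  λ_4 → (5, 5, 5);  λ_5 → (5, 5, 5);  λ_6 → (5, 5, 5)

The 6 indices split into 2 linkage classes (same alcove rep ⇔ same W_29-dot-orbit):

[[1, 3, 4, 5, 6], [2]]


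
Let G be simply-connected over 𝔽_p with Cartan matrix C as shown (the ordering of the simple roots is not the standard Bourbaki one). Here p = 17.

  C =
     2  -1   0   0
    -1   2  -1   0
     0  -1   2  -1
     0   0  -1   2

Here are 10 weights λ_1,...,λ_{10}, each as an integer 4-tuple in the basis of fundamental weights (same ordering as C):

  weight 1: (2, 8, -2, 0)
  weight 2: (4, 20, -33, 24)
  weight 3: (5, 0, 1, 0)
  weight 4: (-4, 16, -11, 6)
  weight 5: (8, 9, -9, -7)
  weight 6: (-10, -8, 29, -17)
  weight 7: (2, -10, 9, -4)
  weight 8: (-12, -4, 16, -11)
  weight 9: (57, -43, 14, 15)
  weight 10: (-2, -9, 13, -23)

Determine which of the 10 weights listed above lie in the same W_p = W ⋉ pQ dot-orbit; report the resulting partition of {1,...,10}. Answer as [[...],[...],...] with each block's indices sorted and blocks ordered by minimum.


A_4 Cartan matrix, 4 simple roots permuted; ρ=(1,1,1,1).

Ā_17 reps of the 10 weights (A_4, coords as presented):

  1: (3, 8, 1, 0);  2: (3, 4, 2, 6);  3: (6, 1, 2, 1);  4: (3, 4, 7, 3);  5: (3, 4, 2, 6);  6: (6, 1, 2, 1);  7: (6, 1, 2, 1);  8: (3, 4, 7, 3);  9: (6, 1, 2, 1);  10: (3, 8, 1, 0)

Linkage partition of the 10 weights (4 classes, p=17):

[[1, 10], [2, 5], [3, 6, 7, 9], [4, 8]]


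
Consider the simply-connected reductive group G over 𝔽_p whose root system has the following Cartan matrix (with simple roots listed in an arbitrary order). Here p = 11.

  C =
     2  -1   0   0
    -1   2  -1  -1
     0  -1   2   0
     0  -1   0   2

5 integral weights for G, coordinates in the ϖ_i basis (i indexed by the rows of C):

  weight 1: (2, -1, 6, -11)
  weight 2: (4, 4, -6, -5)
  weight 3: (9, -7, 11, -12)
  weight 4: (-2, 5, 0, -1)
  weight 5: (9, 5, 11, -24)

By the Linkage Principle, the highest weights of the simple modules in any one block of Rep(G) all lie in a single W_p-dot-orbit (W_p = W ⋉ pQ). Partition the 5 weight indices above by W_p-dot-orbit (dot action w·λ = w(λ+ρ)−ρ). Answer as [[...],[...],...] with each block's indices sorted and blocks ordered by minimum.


C ↔ D_4 under row/col permutation; |W(D_4)| = 192.

W_11-reps of the 5 weights in Ā_11 (same 4-coord order as C):

  λ_1 → (7, 0, 3, 0)
  λ_2 → (1, 4, 1, 0)
  λ_3 → (1, 4, 1, 0)
  λ_4 → (1, 4, 1, 0)
  λ_5 → (1, 4, 1, 0)

Linkage partition of the 5 weights (2 classes, p=11):

[[1], [2, 3, 4, 5]]


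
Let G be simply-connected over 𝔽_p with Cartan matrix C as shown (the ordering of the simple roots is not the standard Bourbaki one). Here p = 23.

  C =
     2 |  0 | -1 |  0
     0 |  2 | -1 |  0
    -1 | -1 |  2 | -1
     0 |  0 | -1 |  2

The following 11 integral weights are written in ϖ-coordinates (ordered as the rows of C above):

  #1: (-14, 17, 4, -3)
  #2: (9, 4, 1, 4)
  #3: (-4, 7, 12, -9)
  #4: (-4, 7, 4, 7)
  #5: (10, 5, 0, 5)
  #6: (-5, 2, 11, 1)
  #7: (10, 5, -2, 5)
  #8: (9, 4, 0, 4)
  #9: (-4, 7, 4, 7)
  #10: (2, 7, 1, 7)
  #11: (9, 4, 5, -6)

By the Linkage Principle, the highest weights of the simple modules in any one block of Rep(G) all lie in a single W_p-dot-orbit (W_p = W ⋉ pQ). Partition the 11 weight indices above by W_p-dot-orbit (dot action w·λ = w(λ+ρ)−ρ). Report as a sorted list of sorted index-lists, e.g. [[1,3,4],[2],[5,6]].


Cartan matrix: type D_4 (|W|=192); un-permuting the 4 rows.

Ā_23 reps of the 11 weights (D_4, coords as presented):

  1: (3, 8, 2, 8);  2: (10, 5, 1, 5);  3: (3, 8, 2, 8);  4: (3, 8, 2, 8);  5: (10, 5, 1, 5);  6: (4, 3, 6, 2);  7: (10, 5, 1, 5);  8: (10, 5, 1, 5);  9: (3, 8, 2, 8);  10: (3, 8, 2, 8);  11: (10, 5, 1, 5)

Partition of {1..11} into 3 W_23-dot-orbits:

[[1, 3, 4, 9, 10], [2, 5, 7, 8, 11], [6]]


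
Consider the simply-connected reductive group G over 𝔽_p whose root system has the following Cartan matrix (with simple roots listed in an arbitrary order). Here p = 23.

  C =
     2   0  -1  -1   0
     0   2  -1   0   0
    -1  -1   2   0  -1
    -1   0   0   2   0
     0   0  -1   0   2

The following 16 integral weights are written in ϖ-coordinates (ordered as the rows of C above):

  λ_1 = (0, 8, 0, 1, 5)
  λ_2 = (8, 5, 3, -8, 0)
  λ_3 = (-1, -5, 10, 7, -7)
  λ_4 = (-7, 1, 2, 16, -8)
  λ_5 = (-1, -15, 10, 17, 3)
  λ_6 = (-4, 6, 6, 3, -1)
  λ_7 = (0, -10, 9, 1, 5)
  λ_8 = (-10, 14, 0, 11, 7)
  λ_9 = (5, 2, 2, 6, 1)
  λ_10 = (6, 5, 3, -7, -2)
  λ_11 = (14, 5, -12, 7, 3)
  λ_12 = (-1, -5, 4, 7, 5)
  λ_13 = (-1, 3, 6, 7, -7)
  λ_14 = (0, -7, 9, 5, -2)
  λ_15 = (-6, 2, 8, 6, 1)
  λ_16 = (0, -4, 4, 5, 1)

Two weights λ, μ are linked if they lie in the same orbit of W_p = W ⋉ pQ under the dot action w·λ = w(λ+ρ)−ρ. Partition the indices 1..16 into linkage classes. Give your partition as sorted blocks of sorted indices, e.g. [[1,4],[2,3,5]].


Root system D_5: the 5×5 matrix C matches after relabeling.

W_23-reps of the 16 weights in Ā_23 (same 5-coord order as C):

  1: (1, 9, 1, 2, 6)
  2: (1, 6, 3, 6, 1)
  3: (0, 4, 1, 8, 6)
  4: (1, 3, 2, 6, 2)
  5: (0, 4, 1, 8, 6)
  6: (3, 7, 4, 1, 0)
  7: (1, 9, 1, 2, 6)
  8: (3, 7, 4, 1, 0)
  9: (1, 3, 2, 6, 2)
  10: (1, 6, 3, 6, 1)
  11: (0, 4, 1, 8, 6)
  12: (0, 4, 1, 8, 6)
  13: (0, 4, 1, 8, 6)
  14: (1, 6, 3, 6, 1)
  15: (3, 3, 4, 2, 2)
  16: (1, 3, 2, 6, 2)

These 16 weights hit 6 W_23-dot-orbits; sizes (2, 3, 5, 3, 2, 1):

[[1, 7], [2, 10, 14], [3, 5, 11, 12, 13], [4, 9, 16], [6, 8], [15]]


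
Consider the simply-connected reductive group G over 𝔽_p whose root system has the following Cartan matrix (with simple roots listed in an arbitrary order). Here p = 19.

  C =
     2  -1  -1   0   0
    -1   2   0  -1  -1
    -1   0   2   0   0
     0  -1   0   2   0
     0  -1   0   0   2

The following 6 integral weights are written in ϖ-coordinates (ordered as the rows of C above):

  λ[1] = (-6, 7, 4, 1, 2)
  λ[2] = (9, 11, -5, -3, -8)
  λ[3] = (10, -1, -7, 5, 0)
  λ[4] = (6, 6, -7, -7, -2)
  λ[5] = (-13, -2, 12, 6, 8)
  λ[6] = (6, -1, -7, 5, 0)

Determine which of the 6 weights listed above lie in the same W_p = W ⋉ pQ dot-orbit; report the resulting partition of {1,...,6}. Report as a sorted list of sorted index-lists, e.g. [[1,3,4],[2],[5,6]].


Root system D_5: the 5×5 matrix C matches after relabeling.

λ_j+ρ reflected into Ā_19 (⟨·,θ^∨⟩≤19); 5-tuples as given:

  λ_1 → (3, 3, 0, 2, 3) · λ_2 → (1, 2, 2, 1, 4) · λ_3 → (1, 0, 6, 6, 1) · λ_4 → (1, 0, 6, 6, 1) · λ_5 → (1, 2, 0, 6, 4) · λ_6 → (1, 0, 6, 6, 1)

Grouping the 6 weights by Ā_19-representative: 4 linkage classes.

[[1], [2], [3, 4, 6], [5]]


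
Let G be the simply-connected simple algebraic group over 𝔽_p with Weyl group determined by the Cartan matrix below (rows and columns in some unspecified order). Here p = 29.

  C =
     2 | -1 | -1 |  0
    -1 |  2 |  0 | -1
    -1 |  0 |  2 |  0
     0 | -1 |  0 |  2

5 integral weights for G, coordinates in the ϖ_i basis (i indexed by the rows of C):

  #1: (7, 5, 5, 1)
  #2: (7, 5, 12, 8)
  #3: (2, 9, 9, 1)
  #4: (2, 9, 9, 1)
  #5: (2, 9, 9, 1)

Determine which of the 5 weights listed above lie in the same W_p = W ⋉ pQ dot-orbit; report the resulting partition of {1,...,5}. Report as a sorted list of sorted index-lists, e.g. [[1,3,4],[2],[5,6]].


Cartan matrix: type A_4 (|W|=120); un-permuting the 4 rows.

W_29-reps of the 5 weights in Ā_29 (same 4-coord order as C):

  λ_1+ρ ↦ (8, 6, 6, 2)
  λ_2+ρ ↦ (8, 6, 6, 2)
  λ_3+ρ ↦ (3, 10, 10, 2)
  λ_4+ρ ↦ (3, 10, 10, 2)
  λ_5+ρ ↦ (3, 10, 10, 2)

The 5 indices split into 2 linkage classes (same alcove rep ⇔ same W_29-dot-orbit):

[[1, 2], [3, 4, 5]]


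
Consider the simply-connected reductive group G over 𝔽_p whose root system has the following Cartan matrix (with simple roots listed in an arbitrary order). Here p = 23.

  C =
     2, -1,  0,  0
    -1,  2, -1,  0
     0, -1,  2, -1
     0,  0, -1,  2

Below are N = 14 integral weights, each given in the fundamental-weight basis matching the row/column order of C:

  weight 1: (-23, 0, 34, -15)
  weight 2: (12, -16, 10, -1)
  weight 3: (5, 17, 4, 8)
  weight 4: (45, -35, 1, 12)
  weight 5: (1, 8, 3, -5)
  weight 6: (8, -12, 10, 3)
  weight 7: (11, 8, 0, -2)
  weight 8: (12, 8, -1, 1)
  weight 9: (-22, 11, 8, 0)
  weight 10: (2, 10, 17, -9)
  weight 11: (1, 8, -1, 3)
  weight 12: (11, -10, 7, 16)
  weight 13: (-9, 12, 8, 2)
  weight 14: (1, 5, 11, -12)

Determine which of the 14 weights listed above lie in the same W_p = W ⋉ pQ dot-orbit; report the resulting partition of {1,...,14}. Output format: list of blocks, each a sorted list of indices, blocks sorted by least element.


Type A_4, rank 4, |W|=120; reorder rows/cols to standard.

W_23-reps of the 14 weights in Ā_23 (same 4-coord order as C):

    λ_1 → (12, 9, 0, 1)
    λ_2 → (2, 9, 0, 4)
    λ_3 → (9, 8, 1, 5)
    λ_4 → (2, 9, 0, 4)
    λ_5 → (2, 9, 0, 4)
    λ_6 → (2, 9, 0, 4)
    λ_7 → (12, 9, 0, 1)
    λ_8 → (12, 9, 0, 1)
    λ_9 → (12, 9, 0, 1)
    λ_10 → (6, 5, 9, 1)
    λ_11 → (2, 9, 0, 4)
    λ_12 → (2, 6, 1, 11)
    λ_13 → (6, 5, 9, 1)
    λ_14 → (2, 6, 1, 11)

Partition of {1..14} into 5 W_23-dot-orbits:

[[1, 7, 8, 9], [2, 4, 5, 6, 11], [3], [10, 13], [12, 14]]


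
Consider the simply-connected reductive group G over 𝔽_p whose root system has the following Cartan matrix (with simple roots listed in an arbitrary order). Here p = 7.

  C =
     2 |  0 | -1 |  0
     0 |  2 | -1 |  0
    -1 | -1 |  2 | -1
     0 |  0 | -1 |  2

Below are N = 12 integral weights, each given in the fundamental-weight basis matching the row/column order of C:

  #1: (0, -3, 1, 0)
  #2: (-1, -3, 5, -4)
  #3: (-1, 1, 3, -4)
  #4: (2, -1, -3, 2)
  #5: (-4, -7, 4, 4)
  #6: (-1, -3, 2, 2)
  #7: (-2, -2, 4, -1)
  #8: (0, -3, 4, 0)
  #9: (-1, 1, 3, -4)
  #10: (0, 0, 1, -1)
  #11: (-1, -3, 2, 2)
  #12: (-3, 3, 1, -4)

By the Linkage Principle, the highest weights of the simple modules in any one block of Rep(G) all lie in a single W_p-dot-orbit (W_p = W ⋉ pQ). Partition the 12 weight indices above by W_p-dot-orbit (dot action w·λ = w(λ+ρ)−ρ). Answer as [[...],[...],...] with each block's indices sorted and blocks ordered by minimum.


Type D_4, rank 4, |W|=192; reorder rows/cols to standard.

Ā_7 reps of the 12 weights (D_4, coords as presented):

  λ_1+ρ ↦ (1, 2, 0, 1) · λ_2+ρ ↦ (0, 2, 1, 3) · λ_3+ρ ↦ (0, 2, 1, 3) · λ_4+ρ ↦ (1, 2, 0, 1) · λ_5+ρ ↦ (1, 2, 0, 1) · λ_6+ρ ↦ (0, 2, 1, 3) · λ_7+ρ ↦ (1, 1, 2, 0) · λ_8+ρ ↦ (1, 2, 0, 1) · λ_9+ρ ↦ (0, 2, 1, 3) · λ_10+ρ ↦ (1, 1, 2, 0) · λ_11+ρ ↦ (0, 2, 1, 3) · λ_12+ρ ↦ (1, 1, 2, 0)

These 12 weights hit 3 W_7-dot-orbits; sizes (4, 5, 3):

[[1, 4, 5, 8], [2, 3, 6, 9, 11], [7, 10, 12]]


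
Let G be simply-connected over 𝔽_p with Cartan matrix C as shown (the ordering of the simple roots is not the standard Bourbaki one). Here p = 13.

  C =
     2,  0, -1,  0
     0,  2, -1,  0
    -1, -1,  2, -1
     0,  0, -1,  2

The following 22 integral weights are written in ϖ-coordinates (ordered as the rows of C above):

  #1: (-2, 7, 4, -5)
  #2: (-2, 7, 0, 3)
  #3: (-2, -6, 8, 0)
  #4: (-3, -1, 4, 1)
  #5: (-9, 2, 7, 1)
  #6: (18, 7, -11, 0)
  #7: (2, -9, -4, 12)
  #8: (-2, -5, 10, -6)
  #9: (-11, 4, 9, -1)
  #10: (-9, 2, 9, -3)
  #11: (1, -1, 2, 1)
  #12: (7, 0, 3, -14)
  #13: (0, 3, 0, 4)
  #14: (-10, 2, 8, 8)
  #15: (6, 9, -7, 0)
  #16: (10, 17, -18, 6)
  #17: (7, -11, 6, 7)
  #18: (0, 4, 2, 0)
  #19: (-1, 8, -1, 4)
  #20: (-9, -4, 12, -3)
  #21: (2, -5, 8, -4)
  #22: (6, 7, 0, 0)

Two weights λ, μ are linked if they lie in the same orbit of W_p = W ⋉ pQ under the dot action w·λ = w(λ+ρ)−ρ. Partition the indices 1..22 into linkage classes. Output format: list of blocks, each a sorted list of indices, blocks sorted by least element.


Root system D_4: the 4×4 matrix C matches after relabeling.

λ_j+ρ reflected into Ā_13 (⟨·,θ^∨⟩≤13); 4-tuples as given:

  [1] (1, 8, 0, 4)
  [2] (1, 8, 0, 4)
  [3] (1, 5, 3, 1)
  [4] (2, 0, 3, 2)
  [5] (8, 3, 0, 2)
  [6] (3, 4, 1, 3)
  [7] (8, 3, 0, 2)
  [8] (1, 4, 1, 5)
  [9] (8, 3, 0, 2)
  [10] (8, 3, 0, 2)
  [11] (2, 0, 3, 2)
  [12] (1, 8, 0, 4)
  [13] (1, 4, 1, 5)
  [14] (1, 5, 3, 1)
  [15] (1, 4, 1, 5)
  [16] (1, 4, 1, 5)
  [17] (2, 0, 3, 2)
  [18] (1, 5, 3, 1)
  [19] (1, 8, 0, 4)
  [20] (8, 3, 0, 2)
  [21] (3, 4, 1, 3)
  [22] (3, 4, 1, 3)

Grouping the 22 weights by Ā_13-representative: 6 linkage classes.

[[1, 2, 12, 19], [3, 14, 18], [4, 11, 17], [5, 7, 9, 10, 20], [6, 21, 22], [8, 13, 15, 16]]


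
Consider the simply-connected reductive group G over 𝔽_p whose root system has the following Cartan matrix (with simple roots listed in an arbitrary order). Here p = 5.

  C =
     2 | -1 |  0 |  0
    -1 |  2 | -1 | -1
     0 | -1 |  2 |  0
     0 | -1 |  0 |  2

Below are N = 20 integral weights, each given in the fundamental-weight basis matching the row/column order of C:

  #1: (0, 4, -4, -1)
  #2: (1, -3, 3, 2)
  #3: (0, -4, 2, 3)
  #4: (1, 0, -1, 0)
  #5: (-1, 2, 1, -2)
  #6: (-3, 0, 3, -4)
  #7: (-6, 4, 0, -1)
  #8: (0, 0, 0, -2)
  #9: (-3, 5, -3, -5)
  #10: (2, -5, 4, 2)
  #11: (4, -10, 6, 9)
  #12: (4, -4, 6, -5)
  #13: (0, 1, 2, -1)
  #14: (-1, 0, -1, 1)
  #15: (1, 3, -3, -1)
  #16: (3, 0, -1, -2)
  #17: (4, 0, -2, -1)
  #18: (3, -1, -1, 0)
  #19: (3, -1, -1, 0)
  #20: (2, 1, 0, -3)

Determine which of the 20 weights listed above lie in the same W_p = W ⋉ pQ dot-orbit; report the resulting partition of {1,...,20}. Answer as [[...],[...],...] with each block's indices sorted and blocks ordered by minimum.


Root system D_4: the 4×4 matrix C matches after relabeling.

Alcove-folded reps (p=5, 20 weights, presented ϖ-order):

  1: (0, 0, 2, 1) · 2: (0, 0, 2, 1) · 3: (2, 1, 0, 1) · 4: (2, 1, 0, 1) · 5: (0, 0, 2, 1) · 6: (2, 1, 0, 1) · 7: (4, 0, 0, 1) · 8: (1, 0, 1, 1) · 9: (0, 1, 0, 2) · 10: (1, 0, 1, 1) · 11: (2, 1, 0, 1) · 12: (0, 0, 2, 1) · 13: (0, 0, 2, 1) · 14: (0, 1, 0, 2) · 15: (1, 0, 1, 1) · 16: (4, 0, 0, 1) · 17: (4, 0, 0, 1) · 18: (4, 0, 0, 1) · 19: (4, 0, 0, 1) · 20: (2, 1, 0, 1)

These 20 weights hit 5 W_5-dot-orbits; sizes (5, 5, 5, 3, 2):

[[1, 2, 5, 12, 13], [3, 4, 6, 11, 20], [7, 16, 17, 18, 19], [8, 10, 15], [9, 14]]


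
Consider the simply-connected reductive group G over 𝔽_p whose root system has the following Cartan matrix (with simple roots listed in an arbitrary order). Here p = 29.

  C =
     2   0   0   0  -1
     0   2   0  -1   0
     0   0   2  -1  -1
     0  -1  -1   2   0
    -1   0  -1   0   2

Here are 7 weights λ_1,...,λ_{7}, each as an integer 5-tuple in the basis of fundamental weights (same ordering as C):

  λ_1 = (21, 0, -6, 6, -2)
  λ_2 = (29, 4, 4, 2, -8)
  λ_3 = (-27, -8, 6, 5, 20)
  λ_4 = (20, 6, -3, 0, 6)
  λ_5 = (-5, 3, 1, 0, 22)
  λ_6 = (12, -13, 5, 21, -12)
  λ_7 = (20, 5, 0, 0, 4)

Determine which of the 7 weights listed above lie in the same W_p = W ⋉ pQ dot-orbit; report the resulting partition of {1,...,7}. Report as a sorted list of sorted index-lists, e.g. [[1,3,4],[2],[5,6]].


A_5 Cartan matrix, 5 simple roots permuted; ρ=(1,1,1,1,1).

Ā_29 reps of the 7 weights (A_5, coords as presented):

    λ_1 → (16, 1, 1, 1, 5)
    λ_2 → (16, 1, 1, 1, 5)
    λ_3 → (16, 1, 1, 1, 5)
    λ_4 → (16, 1, 1, 1, 5)
    λ_5 → (3, 3, 2, 1, 19)
    λ_6 → (1, 11, 5, 5, 6)
    λ_7 → (16, 1, 1, 1, 5)

Grouping the 7 weights by Ā_29-representative: 3 linkage classes.

[[1, 2, 3, 4, 7], [5], [6]]


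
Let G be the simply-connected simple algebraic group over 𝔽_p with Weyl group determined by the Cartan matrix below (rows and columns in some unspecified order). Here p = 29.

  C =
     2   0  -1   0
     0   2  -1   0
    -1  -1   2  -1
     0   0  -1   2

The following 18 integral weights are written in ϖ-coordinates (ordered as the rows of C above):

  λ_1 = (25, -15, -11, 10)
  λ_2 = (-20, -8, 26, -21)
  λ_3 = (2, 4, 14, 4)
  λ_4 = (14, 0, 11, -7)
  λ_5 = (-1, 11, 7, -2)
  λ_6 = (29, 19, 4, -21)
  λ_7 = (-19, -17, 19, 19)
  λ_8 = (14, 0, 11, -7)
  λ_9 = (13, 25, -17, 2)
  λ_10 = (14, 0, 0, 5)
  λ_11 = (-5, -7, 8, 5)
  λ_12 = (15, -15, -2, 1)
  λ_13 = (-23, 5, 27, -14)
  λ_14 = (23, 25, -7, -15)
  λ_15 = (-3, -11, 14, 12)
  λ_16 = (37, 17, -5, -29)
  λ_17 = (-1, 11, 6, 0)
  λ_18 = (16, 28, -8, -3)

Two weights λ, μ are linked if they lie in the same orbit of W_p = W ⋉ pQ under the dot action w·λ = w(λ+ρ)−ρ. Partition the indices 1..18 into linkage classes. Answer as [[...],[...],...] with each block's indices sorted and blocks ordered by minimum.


Dynkin diagram of C (from the 6 off-diagonal −1 entries): D_4.

Each λ_j+ρ reduced to Ā_29; 4-tuples below use C's row order:

    1: (2, 10, 1, 13)
    2: (0, 12, 7, 1)
    3: (3, 5, 1, 5)
    4: (15, 1, 1, 6)
    5: (0, 12, 7, 1)
    6: (3, 5, 1, 5)
    7: (4, 2, 3, 6)
    8: (15, 1, 1, 6)
    9: (2, 10, 1, 13)
    10: (15, 1, 1, 6)
    11: (3, 5, 1, 5)
    12: (1, 1, 1, 13)
    13: (15, 1, 1, 6)
    14: (3, 5, 1, 5)
    15: (2, 10, 1, 13)
    16: (3, 5, 1, 5)
    17: (0, 12, 7, 1)
    18: (0, 12, 7, 1)

6 distinct reps among the 18 weights ⇒ 6 W_29-linkage classes:

[[1, 9, 15], [2, 5, 17, 18], [3, 6, 11, 14, 16], [4, 8, 10, 13], [7], [12]]
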